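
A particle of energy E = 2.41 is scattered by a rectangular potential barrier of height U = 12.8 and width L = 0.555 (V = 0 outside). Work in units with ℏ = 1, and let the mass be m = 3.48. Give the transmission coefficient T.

T = 0.000195

Since E < U the interior solution is evanescent with decay constant κ = √(2m(U − E))/ℏ = 8.504.
κL = 4.720, sinh(κL) = 56.06.
Matching ψ, ψ′ at both faces gives T = [1 + U² sinh²(κL) / (4E(U − E))]⁻¹ = 1/5141 = 0.000195.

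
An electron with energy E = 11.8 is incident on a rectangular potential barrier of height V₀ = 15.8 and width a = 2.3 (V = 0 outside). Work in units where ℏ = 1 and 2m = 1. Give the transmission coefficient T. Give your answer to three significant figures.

T = 0.000306

Since E < V₀ the interior solution is evanescent with decay constant κ = √(2m(V₀ − E))/ℏ = 2.000.
κa = 4.600, sinh(κa) = 49.74.
Matching ψ, ψ′ at both faces gives T = [1 + V₀² sinh²(κa) / (4E(V₀ − E))]⁻¹ = 1/3272 = 0.000306.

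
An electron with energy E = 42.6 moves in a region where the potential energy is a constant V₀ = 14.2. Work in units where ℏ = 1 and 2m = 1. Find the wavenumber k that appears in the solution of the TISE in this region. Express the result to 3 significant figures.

With E > V₀ the solution is oscillatory, ψ ∝ e^{±ikx} with k = √(2m(E − V₀))/ℏ.
k = √(2 × 0.5 × 28.4) = 5.329.

k = 5.33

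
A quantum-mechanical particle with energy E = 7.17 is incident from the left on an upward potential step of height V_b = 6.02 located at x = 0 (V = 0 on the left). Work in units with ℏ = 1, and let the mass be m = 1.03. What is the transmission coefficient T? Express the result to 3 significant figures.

The wavenumbers are k₁ = √(2mE)/ℏ = 3.843 on the left and k₂ = √(2m(E − V_b))/ℏ = 1.539 on the right.
Continuity of ψ and ψ′ at the step yields the reflection amplitude r = (k₁ − k₂)/(k₁ + k₂) = 0.4281; thus R = |r|² = 0.1832, T = 0.8168.

T = 0.817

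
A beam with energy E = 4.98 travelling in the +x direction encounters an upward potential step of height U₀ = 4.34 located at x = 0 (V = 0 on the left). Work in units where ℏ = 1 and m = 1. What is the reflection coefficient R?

The wavenumbers are k₁ = √(2mE)/ℏ = 3.156 on the left and k₂ = √(2m(E − U₀))/ℏ = 1.131 on the right.
Matching ψ and ψ′ at x = 0 gives r = (k₁ − k₂)/(k₁ + k₂), so R = r² = 0.2230 and T = 1 − R = 0.7770.

R = 0.223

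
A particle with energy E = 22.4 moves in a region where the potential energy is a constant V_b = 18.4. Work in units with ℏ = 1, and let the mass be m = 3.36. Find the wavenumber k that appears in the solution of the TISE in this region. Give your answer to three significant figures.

k = 5.18

With E > V_b the solution is oscillatory, ψ ∝ e^{±ikx} with k = √(2m(E − V_b))/ℏ.
k = √(2 × 3.36 × 4) = 5.185.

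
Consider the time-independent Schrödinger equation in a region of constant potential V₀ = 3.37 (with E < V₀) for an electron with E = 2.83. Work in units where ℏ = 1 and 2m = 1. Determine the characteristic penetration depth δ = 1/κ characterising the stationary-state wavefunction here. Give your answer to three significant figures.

Since E < V₀ the TISE in this region is ψ'' = κ²ψ with κ = √(2m(V₀ − E))/ℏ.
κ = √(2 × 0.5 × 0.54) = 0.7348. The penetration depth is δ = 1/κ = 1.36.

δ = 1.36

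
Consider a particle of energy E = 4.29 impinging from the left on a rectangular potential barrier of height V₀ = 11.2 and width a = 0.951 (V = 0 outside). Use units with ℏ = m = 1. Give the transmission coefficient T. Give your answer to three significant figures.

E < V₀: inside the barrier ψ ∝ e^{±κx} with κ = √(2m(V₀ − E))/ℏ = 3.718.
κa = 3.535, sinh(κa) = 17.14.
The exact tunnelling result is T⁻¹ = 1 + V₀² sinh²(κa) / [4E(V₀ − E)] = 311.8, so T = 0.00321.

T = 0.00321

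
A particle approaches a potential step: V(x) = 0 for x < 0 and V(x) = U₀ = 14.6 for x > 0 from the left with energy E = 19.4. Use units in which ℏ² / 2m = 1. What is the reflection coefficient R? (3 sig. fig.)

On each side the TISE gives plane waves with k = √(2m(E − V))/ℏ: k₁ = √(2·½·19.4) = 4.405, k₂ = √(2·½·4.8) = 2.191.
Continuity of ψ and ψ′ at the step yields the reflection amplitude r = (k₁ − k₂)/(k₁ + k₂) = 0.3356; thus R = |r|² = 0.1127, T = 0.8873.

R = 0.113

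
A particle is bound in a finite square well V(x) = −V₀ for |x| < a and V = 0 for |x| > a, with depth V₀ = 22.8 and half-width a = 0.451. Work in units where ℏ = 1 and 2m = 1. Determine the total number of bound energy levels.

N = 2

Define the well-strength parameter z₀ = (a/ℏ)√(2mV₀) = 0.451 × √(2·0.5·22.8) = 2.153.
A new bound state (alternating even/odd) appears each time z₀ passes a multiple of π/2, so N = ⌊2z₀/π⌋ + 1 = ⌊1.371⌋ + 1 = 2.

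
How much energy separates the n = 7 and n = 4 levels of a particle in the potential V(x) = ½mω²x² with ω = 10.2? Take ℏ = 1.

E_n = ℏω(n + ½), so ΔE = (7 − 4) ℏω = 3 × 10.2 = 30.60.

ΔE = 30.6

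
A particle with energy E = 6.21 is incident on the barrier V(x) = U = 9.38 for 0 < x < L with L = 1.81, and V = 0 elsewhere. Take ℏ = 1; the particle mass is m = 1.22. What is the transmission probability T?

E < U: inside the barrier ψ ∝ e^{±κx} with κ = √(2m(U − E))/ℏ = 2.781.
κL = 5.034, sinh(κL) = 76.76.
Matching ψ, ψ′ at both faces gives T = [1 + U² sinh²(κL) / (4E(U − E))]⁻¹ = 1/6585 = 0.000152.

T = 0.000152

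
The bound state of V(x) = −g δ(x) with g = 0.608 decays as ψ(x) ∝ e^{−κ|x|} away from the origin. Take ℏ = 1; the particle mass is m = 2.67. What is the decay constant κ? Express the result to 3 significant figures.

Integrate −(ℏ²/2m)ψ'' − gδ(x)ψ = Eψ from −ε to +ε: the ψ'' term gives ψ'(0⁺) − ψ'(0⁻) and the δ term gives −(2mg/ℏ²)ψ(0).
With ψ ∝ e^{−κ|x|} this yields −2κ = −2mg/ℏ², so κ = mg/ℏ² = 1.623.

κ = 1.62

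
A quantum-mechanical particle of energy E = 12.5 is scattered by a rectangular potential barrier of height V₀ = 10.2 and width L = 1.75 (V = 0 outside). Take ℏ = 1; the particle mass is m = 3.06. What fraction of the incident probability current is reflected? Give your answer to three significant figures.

R = 0.0657

Above the barrier the interior wavenumber is k₂ = √(2m(E − V₀))/ℏ = 3.752, giving phase k₂L = 6.566.
T = [1 + V₀² sin²(k₂L) / (4E(E − V₀))]⁻¹ = 1/1.070 = 0.934.
R = 1 − T = 0.0657.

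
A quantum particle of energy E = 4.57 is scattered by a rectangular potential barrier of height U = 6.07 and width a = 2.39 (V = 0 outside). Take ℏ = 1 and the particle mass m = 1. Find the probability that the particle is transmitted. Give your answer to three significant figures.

Since E < U the interior solution is evanescent with decay constant κ = √(2m(U − E))/ℏ = 1.732.
κa = 4.140, sinh(κa) = 31.38.
The exact tunnelling result is T⁻¹ = 1 + U² sinh²(κa) / [4E(U − E)] = 1324, so T = 0.000755.

T = 0.000755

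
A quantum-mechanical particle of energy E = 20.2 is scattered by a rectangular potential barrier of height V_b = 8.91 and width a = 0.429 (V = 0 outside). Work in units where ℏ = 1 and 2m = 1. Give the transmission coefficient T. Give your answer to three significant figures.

Above the barrier the interior wavenumber is k₂ = √(2m(E − V_b))/ℏ = 3.360, giving phase k₂a = 1.441.
Matching at both interfaces gives T⁻¹ = 1 + V_b² sin²(k₂a) / [4E(E − V_b)] = 1.086, hence T = 0.921.

T = 0.921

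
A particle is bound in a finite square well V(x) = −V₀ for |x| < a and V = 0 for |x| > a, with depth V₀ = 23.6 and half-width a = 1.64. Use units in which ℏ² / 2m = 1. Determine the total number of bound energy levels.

The dimensionless depth is z₀ = a√(2mV₀)/ℏ = 1.64 × √(23.60) = 7.967.
The even/odd transcendental equations gain one root per π/2 in z₀, giving N = 1 + ⌊2z₀/π⌋ = 1 + ⌊5.072⌋ = 6.

N = 6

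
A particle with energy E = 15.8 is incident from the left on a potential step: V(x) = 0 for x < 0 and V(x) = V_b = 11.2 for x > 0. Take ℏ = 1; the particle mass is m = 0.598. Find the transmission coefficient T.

On each side the TISE gives plane waves with k = √(2m(E − V))/ℏ: k₁ = √(2·0.598·15.8) = 4.347, k₂ = √(2·0.598·4.6) = 2.346.
Continuity of ψ and ψ′ at the step yields the reflection amplitude r = (k₁ − k₂)/(k₁ + k₂) = 0.2991; thus R = |r|² = 0.08944, T = 0.9106.

T = 0.911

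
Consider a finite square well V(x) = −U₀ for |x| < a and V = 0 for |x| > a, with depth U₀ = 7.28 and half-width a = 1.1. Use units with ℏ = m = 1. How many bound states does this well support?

Define the well-strength parameter z₀ = (a/ℏ)√(2mU₀) = 1.1 × √(2·1·7.28) = 4.197.
A new bound state (alternating even/odd) appears each time z₀ passes a multiple of π/2, so N = ⌊2z₀/π⌋ + 1 = ⌊2.672⌋ + 1 = 3.

N = 3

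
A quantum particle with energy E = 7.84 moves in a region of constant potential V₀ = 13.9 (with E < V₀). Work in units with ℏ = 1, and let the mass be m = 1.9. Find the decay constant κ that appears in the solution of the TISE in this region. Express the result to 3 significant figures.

κ = 4.80

Since E < V₀ the TISE in this region is ψ'' = κ²ψ with κ = √(2m(V₀ − E))/ℏ.
κ = √(2 × 1.9 × 6.06) = 4.799.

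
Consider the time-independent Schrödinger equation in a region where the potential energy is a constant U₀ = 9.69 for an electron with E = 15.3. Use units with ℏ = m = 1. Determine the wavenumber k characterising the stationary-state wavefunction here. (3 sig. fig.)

k = 3.35

With E > U₀ the solution is oscillatory, ψ ∝ e^{±ikx} with k = √(2m(E − U₀))/ℏ.
k = √(2 × 1 × 5.61) = 3.350.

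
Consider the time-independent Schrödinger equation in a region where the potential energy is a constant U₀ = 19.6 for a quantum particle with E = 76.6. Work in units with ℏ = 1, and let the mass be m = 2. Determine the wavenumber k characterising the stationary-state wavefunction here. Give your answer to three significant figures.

k = 15.1

With E > U₀ the solution is oscillatory, ψ ∝ e^{±ikx} with k = √(2m(E − U₀))/ℏ.
k = √(2 × 2 × 57) = 15.10.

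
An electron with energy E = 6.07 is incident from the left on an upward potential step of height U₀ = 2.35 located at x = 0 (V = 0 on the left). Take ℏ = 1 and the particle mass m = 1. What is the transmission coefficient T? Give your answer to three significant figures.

T = 0.985

On each side the TISE gives plane waves with k = √(2m(E − V))/ℏ: k₁ = √(2·1·6.07) = 3.484, k₂ = √(2·1·3.72) = 2.728.
Continuity of ψ and ψ′ at the step yields the reflection amplitude r = (k₁ − k₂)/(k₁ + k₂) = 0.1218; thus R = |r|² = 0.01484, T = 0.9852.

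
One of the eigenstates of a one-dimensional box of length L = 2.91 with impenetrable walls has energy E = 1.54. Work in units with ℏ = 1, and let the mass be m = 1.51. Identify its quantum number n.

For an infinite well E_n = n²π²ℏ²/(2mL²), so n = (L/πℏ)√(2mE).
n = (2.91/π) × √(2 × 1.51 × 1.54) = 1.998 → n = 2.

n = 2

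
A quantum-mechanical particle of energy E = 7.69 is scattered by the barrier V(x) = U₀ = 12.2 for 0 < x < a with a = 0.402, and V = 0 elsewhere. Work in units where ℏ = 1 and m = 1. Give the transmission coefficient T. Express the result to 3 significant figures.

Since E < U₀ the interior solution is evanescent with decay constant κ = √(2m(U₀ − E))/ℏ = 3.003.
κa = 1.207, sinh(κa) = 1.523.
Matching ψ, ψ′ at both faces gives T = [1 + U₀² sinh²(κa) / (4E(U₀ − E))]⁻¹ = 1/3.488 = 0.287.

T = 0.287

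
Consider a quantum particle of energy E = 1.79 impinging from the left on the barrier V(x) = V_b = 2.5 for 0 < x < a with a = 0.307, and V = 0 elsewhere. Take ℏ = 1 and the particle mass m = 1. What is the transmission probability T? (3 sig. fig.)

Since E < V_b the interior solution is evanescent with decay constant κ = √(2m(V_b − E))/ℏ = 1.192.
κa = 0.3658, sinh(κa) = 0.3740.
Matching ψ, ψ′ at both faces gives T = [1 + V_b² sinh²(κa) / (4E(V_b − E))]⁻¹ = 1/1.172 = 0.853.

T = 0.853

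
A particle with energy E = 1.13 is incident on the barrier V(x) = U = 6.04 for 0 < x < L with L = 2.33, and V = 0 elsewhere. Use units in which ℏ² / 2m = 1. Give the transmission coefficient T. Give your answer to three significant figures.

T = 0.0000798

Since E < U the interior solution is evanescent with decay constant κ = √(2m(U − E))/ℏ = 2.216.
κL = 5.163, sinh(κL) = 87.34.
The exact tunnelling result is T⁻¹ = 1 + U² sinh²(κL) / [4E(U − E)] = 12540, so T = 0.0000798.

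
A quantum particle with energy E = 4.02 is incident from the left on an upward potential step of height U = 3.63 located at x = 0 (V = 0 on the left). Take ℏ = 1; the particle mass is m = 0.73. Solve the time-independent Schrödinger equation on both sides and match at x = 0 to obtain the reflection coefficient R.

R = 0.276

On each side the TISE gives plane waves with k = √(2m(E − V))/ℏ: k₁ = √(2·0.73·4.02) = 2.423, k₂ = √(2·0.73·0.39) = 0.7546.
Continuity of ψ and ψ′ at the step yields the reflection amplitude r = (k₁ − k₂)/(k₁ + k₂) = 0.5250; thus R = |r|² = 0.2756, T = 0.7244.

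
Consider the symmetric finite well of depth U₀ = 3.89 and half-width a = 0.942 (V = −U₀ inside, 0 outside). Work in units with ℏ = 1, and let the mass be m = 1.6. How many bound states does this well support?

N = 3

The dimensionless depth is z₀ = a√(2mU₀)/ℏ = 0.942 × √(12.45) = 3.324.
The even/odd transcendental equations gain one root per π/2 in z₀, giving N = 1 + ⌊2z₀/π⌋ = 1 + ⌊2.116⌋ = 3.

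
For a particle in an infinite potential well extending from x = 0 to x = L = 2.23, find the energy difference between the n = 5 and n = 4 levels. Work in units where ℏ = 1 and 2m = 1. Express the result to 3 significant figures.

ΔE = 17.9

E_n = n²π²ℏ²/(2mL²), so ΔE = (5² − 4²) π²ℏ²/(2mL²).
ΔE = 9 × π² / (2 × 0.5 × 2.23²) = 17.86.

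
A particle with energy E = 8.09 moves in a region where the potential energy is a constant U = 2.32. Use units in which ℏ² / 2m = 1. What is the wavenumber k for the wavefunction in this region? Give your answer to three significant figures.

k = 2.40

With E > U the solution is oscillatory, ψ ∝ e^{±ikx} with k = √(2m(E − U))/ℏ.
k = √(2 × 0.5 × 5.77) = 2.402.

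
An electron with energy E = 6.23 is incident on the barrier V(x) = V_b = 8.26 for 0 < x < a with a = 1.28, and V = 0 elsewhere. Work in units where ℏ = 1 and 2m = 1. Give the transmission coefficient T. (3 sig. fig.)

E < V_b: inside the barrier ψ ∝ e^{±κx} with κ = √(2m(V_b − E))/ℏ = 1.425.
κa = 1.824, sinh(κa) = 3.017.
The exact tunnelling result is T⁻¹ = 1 + V_b² sinh²(κa) / [4E(V_b − E)] = 13.27, so T = 0.0753.

T = 0.0753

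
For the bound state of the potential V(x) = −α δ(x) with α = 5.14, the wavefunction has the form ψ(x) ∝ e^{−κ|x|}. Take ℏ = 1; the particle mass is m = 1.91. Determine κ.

κ = 9.82

Integrating the TISE across x = 0 gives the cusp condition ψ'(0⁺) − ψ'(0⁻) = −(2mα/ℏ²)ψ(0).
With ψ ∝ e^{−κ|x|} this yields −2κ = −2mα/ℏ², so κ = mα/ℏ² = 9.817.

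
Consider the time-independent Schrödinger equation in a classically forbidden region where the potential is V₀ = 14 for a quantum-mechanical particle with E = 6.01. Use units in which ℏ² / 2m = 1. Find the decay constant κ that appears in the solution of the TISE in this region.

Since E < V₀ the TISE in this region is ψ'' = κ²ψ with κ = √(2m(V₀ − E))/ℏ.
κ = √(2 × 0.5 × 7.99) = 2.827.

κ = 2.83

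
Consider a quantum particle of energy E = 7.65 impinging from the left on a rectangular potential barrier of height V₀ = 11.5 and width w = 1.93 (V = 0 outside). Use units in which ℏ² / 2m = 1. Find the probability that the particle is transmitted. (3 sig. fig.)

E < V₀: inside the barrier ψ ∝ e^{±κx} with κ = √(2m(V₀ − E))/ℏ = 1.962.
κw = 3.787, sinh(κw) = 22.05.
The exact tunnelling result is T⁻¹ = 1 + V₀² sinh²(κw) / [4E(V₀ − E)] = 546.8, so T = 0.00183.

T = 0.00183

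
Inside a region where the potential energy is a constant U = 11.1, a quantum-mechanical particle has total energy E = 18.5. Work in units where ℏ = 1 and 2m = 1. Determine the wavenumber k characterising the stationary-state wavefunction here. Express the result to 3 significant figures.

k = 2.72

With E > U the solution is oscillatory, ψ ∝ e^{±ikx} with k = √(2m(E − U))/ℏ.
k = √(2 × 0.5 × 7.4) = 2.720.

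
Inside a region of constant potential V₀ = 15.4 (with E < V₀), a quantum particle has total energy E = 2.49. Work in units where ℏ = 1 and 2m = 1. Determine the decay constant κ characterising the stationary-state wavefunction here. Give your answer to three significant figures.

κ = 3.59

Since E < V₀ the TISE in this region is ψ'' = κ²ψ with κ = √(2m(V₀ − E))/ℏ.
κ = √(2 × 0.5 × 12.91) = 3.593.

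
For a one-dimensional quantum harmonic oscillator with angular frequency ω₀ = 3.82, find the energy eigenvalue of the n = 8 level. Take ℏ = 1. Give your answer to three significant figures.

E = 32.5

Using E_n = (n + ½)ℏω₀: E_8 = 8.5 × 3.82 = 32.47.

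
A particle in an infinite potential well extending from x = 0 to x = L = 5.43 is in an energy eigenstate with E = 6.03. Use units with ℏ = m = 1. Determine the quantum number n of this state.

n = 6

From E_n = n²π²ℏ²/(2mL²) invert to n = √(2mL²E)/(πℏ).
n = (5.43/π) × √(2 × 1 × 6.03) = 6.002 → n = 6.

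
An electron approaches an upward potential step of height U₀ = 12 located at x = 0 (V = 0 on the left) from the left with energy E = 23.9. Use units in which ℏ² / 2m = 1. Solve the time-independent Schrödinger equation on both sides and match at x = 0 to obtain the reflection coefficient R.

R = 0.0298

The wavenumbers are k₁ = √(2mE)/ℏ = 4.889 on the left and k₂ = √(2m(E − U₀))/ℏ = 3.450 on the right.
Continuity of ψ and ψ′ at the step yields the reflection amplitude r = (k₁ − k₂)/(k₁ + k₂) = 0.1726; thus R = |r|² = 0.02979, T = 0.9702.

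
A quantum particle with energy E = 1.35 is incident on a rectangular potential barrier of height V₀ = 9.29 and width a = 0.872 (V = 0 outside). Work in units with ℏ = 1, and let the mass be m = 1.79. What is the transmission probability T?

T = 0.000182

Since E < V₀ the interior solution is evanescent with decay constant κ = √(2m(V₀ − E))/ℏ = 5.332.
κa = 4.649, sinh(κa) = 52.24.
The exact tunnelling result is T⁻¹ = 1 + V₀² sinh²(κa) / [4E(V₀ − E)] = 5494, so T = 0.000182.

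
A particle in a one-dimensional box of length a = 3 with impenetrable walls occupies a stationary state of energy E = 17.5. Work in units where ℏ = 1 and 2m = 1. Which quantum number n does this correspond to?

n = 4

For an infinite well E_n = n²π²ℏ²/(2ma²), so n = (a/πℏ)√(2mE).
n = (3/π) × √(2 × 0.5 × 17.5) = 3.995 → n = 4.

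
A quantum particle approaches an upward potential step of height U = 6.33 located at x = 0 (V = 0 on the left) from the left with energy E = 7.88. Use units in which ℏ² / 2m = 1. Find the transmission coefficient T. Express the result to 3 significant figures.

The wavenumbers are k₁ = √(2mE)/ℏ = 2.807 on the left and k₂ = √(2m(E − U))/ℏ = 1.245 on the right.
Continuity of ψ and ψ′ at the step yields the reflection amplitude r = (k₁ − k₂)/(k₁ + k₂) = 0.3855; thus R = |r|² = 0.1486, T = 0.8514.

T = 0.851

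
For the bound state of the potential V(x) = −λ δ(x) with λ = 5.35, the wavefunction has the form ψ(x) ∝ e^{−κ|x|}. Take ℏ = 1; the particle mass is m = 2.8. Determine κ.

Integrate −(ℏ²/2m)ψ'' − λδ(x)ψ = Eψ from −ε to +ε: the ψ'' term gives ψ'(0⁺) − ψ'(0⁻) and the δ term gives −(2mλ/ℏ²)ψ(0).
With ψ ∝ e^{−κ|x|} this yields −2κ = −2mλ/ℏ², so κ = mλ/ℏ² = 14.98.

κ = 15.0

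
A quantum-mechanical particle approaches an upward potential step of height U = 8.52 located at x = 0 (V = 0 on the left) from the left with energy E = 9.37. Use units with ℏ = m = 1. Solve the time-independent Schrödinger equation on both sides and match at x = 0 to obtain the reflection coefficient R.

R = 0.288

On each side the TISE gives plane waves with k = √(2m(E − V))/ℏ: k₁ = √(2·1·9.37) = 4.329, k₂ = √(2·1·0.85) = 1.304.
Matching ψ and ψ′ at x = 0 gives r = (k₁ − k₂)/(k₁ + k₂), so R = r² = 0.2884 and T = 1 − R = 0.7116.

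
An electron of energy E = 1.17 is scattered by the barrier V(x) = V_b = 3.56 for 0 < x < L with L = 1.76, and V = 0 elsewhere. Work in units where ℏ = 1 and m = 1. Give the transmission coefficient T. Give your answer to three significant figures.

E < V_b: inside the barrier ψ ∝ e^{±κx} with κ = √(2m(V_b − E))/ℏ = 2.186.
κL = 3.848, sinh(κL) = 23.44.
Matching ψ, ψ′ at both faces gives T = [1 + V_b² sinh²(κL) / (4E(V_b − E))]⁻¹ = 1/623.4 = 0.00160.

T = 0.00160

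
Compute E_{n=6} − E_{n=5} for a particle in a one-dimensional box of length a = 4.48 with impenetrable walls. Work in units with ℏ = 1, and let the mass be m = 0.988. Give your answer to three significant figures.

ΔE = 2.74

E_n = n²π²ℏ²/(2ma²), so ΔE = (6² − 5²) π²ℏ²/(2ma²).
ΔE = 11 × π² / (2 × 0.988 × 4.48²) = 2.737.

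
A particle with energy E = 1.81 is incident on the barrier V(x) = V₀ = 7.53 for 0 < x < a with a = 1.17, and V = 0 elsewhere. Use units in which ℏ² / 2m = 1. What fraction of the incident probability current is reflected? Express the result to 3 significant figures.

R = 0.989

E < V₀: inside the barrier ψ ∝ e^{±κx} with κ = √(2m(V₀ − E))/ℏ = 2.392.
κa = 2.798, sinh(κa) = 8.177.
Matching ψ, ψ′ at both faces gives T = [1 + V₀² sinh²(κa) / (4E(V₀ − E))]⁻¹ = 1/92.55 = 0.0108.
R = 1 − T = 0.989.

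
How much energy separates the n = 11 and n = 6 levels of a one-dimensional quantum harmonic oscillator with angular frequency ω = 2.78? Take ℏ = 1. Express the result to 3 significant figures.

E_n = ℏω(n + ½), so ΔE = (11 − 6) ℏω = 5 × 2.78 = 13.90.

ΔE = 13.9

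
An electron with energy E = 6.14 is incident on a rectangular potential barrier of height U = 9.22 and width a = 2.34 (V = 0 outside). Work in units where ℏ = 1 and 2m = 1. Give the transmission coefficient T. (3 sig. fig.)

T = 0.000964

Since E < U the interior solution is evanescent with decay constant κ = √(2m(U − E))/ℏ = 1.755.
κa = 4.107, sinh(κa) = 30.36.
The exact tunnelling result is T⁻¹ = 1 + U² sinh²(κa) / [4E(U − E)] = 1037, so T = 0.000964.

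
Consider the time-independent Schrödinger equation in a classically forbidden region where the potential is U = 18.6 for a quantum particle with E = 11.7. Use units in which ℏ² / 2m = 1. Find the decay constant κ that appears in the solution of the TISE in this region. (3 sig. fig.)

κ = 2.63

Since E < U the TISE in this region is ψ'' = κ²ψ with κ = √(2m(U − E))/ℏ.
κ = √(2 × 0.5 × 6.9) = 2.627.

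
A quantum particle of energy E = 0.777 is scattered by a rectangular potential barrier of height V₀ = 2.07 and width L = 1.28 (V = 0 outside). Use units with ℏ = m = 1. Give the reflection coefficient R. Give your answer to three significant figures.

E < V₀: inside the barrier ψ ∝ e^{±κx} with κ = √(2m(V₀ − E))/ℏ = 1.608.
κL = 2.058, sinh(κL) = 3.853.
The exact tunnelling result is T⁻¹ = 1 + V₀² sinh²(κL) / [4E(V₀ − E)] = 16.83, so T = 0.0594.
R = 1 − T = 0.941.

R = 0.941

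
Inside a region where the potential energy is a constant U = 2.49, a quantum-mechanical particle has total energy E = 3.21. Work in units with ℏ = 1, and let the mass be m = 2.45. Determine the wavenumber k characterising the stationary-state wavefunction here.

k = 1.88

With E > U the solution is oscillatory, ψ ∝ e^{±ikx} with k = √(2m(E − U))/ℏ.
k = √(2 × 2.45 × 0.72) = 1.878.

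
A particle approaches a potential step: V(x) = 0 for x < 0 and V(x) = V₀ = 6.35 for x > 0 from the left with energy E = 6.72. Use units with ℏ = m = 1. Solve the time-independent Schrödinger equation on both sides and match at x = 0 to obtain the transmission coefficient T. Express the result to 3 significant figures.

The wavenumbers are k₁ = √(2mE)/ℏ = 3.666 on the left and k₂ = √(2m(E − V₀))/ℏ = 0.8602 on the right.
Continuity of ψ and ψ′ at the step yields the reflection amplitude r = (k₁ − k₂)/(k₁ + k₂) = 0.6199; thus R = |r|² = 0.3843, T = 0.6157.

T = 0.616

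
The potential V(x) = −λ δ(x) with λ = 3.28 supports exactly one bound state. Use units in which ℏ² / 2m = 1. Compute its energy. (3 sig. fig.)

E = -2.69

For x ≠ 0 the bound state is ψ ∝ e^{−κ|x|}; integrating the TISE across the delta gives the cusp condition 2κ = 2mλ/ℏ², so κ = 1.640.
Then E = −ℏ²κ²/(2m) = −mλ²/(2ℏ²) = -2.690.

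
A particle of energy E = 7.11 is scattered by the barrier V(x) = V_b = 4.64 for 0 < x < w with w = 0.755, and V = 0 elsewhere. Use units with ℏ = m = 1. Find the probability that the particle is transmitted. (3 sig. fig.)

Above the barrier the interior wavenumber is k₂ = √(2m(E − V_b))/ℏ = 2.223, giving phase k₂w = 1.678.
Matching at both interfaces gives T⁻¹ = 1 + V_b² sin²(k₂w) / [4E(E − V_b)] = 1.303, hence T = 0.767.

T = 0.767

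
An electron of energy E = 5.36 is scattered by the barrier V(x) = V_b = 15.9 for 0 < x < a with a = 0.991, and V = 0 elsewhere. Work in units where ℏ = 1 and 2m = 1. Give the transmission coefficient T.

T = 0.00572

Since E < V_b the interior solution is evanescent with decay constant κ = √(2m(V_b − E))/ℏ = 3.247.
κa = 3.217, sinh(κa) = 12.46.
Matching ψ, ψ′ at both faces gives T = [1 + V_b² sinh²(κa) / (4E(V_b − E))]⁻¹ = 1/174.7 = 0.00572.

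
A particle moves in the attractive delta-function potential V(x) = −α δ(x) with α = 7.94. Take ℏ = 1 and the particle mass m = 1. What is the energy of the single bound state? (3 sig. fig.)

E = -31.5

The bound state is ψ(x) = √κ e^{−κ|x|}. The derivative jump ψ'(0⁺) − ψ'(0⁻) = −(2mα/ℏ²)ψ(0) fixes κ = mα/ℏ² = 7.940.
Then E = −ℏ²κ²/(2m) = −mα²/(2ℏ²) = -31.52.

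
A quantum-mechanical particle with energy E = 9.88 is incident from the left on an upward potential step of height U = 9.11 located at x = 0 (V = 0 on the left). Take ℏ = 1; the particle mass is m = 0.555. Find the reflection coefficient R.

The wavenumbers are k₁ = √(2mE)/ℏ = 3.312 on the left and k₂ = √(2m(E − U))/ℏ = 0.9245 on the right.
Matching ψ and ψ′ at x = 0 gives r = (k₁ − k₂)/(k₁ + k₂), so R = r² = 0.3175 and T = 1 − R = 0.6825.

R = 0.318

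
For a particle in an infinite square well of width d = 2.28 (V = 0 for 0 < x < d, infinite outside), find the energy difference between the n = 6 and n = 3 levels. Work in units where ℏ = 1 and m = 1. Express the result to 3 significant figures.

E_n = n²π²ℏ²/(2md²), so ΔE = (6² − 3²) π²ℏ²/(2md²).
ΔE = 27 × π² / (2 × 1 × 2.28²) = 25.63.

ΔE = 25.6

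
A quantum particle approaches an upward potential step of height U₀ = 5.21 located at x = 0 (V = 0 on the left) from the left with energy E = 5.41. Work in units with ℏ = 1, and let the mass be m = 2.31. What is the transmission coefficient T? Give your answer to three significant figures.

On each side the TISE gives plane waves with k = √(2m(E − V))/ℏ: k₁ = √(2·2.31·5.41) = 4.999, k₂ = √(2·2.31·0.2) = 0.9612.
Matching ψ and ψ′ at x = 0 gives r = (k₁ − k₂)/(k₁ + k₂), so R = r² = 0.4590 and T = 1 − R = 0.5410.

T = 0.541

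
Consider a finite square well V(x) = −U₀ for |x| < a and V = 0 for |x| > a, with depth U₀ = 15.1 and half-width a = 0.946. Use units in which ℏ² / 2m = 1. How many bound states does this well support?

Define the well-strength parameter z₀ = (a/ℏ)√(2mU₀) = 0.946 × √(2·0.5·15.1) = 3.676.
A new bound state (alternating even/odd) appears each time z₀ passes a multiple of π/2, so N = ⌊2z₀/π⌋ + 1 = ⌊2.340⌋ + 1 = 3.

N = 3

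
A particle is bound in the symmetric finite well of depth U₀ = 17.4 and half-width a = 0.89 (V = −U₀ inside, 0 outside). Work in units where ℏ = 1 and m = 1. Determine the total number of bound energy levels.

N = 4

The dimensionless depth is z₀ = a√(2mU₀)/ℏ = 0.89 × √(34.80) = 5.250.
The even/odd transcendental equations gain one root per π/2 in z₀, giving N = 1 + ⌊2z₀/π⌋ = 1 + ⌊3.342⌋ = 4.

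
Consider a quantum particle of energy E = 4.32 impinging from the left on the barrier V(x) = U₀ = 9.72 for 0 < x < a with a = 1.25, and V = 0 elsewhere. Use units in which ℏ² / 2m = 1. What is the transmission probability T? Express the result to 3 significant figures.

T = 0.0118

Since E < U₀ the interior solution is evanescent with decay constant κ = √(2m(U₀ − E))/ℏ = 2.324.
κa = 2.905, sinh(κa) = 9.103.
Matching ψ, ψ′ at both faces gives T = [1 + U₀² sinh²(κa) / (4E(U₀ − E))]⁻¹ = 1/84.90 = 0.0118.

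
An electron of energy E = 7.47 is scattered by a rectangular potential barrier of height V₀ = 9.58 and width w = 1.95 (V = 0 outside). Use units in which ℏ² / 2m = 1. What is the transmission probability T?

T = 0.00950

Since E < V₀ the interior solution is evanescent with decay constant κ = √(2m(V₀ − E))/ℏ = 1.453.
κw = 2.833, sinh(κw) = 8.465.
The exact tunnelling result is T⁻¹ = 1 + V₀² sinh²(κw) / [4E(V₀ − E)] = 105.3, so T = 0.00950.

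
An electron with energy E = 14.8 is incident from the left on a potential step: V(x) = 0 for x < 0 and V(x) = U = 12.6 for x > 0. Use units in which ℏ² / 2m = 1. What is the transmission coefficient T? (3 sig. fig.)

The wavenumbers are k₁ = √(2mE)/ℏ = 3.847 on the left and k₂ = √(2m(E − U))/ℏ = 1.483 on the right.
Continuity of ψ and ψ′ at the step yields the reflection amplitude r = (k₁ − k₂)/(k₁ + k₂) = 0.4435; thus R = |r|² = 0.1967, T = 0.8033.

T = 0.803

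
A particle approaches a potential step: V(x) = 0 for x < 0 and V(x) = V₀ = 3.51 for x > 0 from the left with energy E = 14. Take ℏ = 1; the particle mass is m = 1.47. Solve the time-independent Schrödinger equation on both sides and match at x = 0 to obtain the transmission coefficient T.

The wavenumbers are k₁ = √(2mE)/ℏ = 6.416 on the left and k₂ = √(2m(E − V₀))/ℏ = 5.553 on the right.
Continuity of ψ and ψ′ at the step yields the reflection amplitude r = (k₁ − k₂)/(k₁ + k₂) = 0.07203; thus R = |r|² = 0.005189, T = 0.9948.

T = 0.995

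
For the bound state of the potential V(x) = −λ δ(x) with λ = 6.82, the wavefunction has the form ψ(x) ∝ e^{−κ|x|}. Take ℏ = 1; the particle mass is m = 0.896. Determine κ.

Integrating the TISE across x = 0 gives the cusp condition ψ'(0⁺) − ψ'(0⁻) = −(2mλ/ℏ²)ψ(0).
With ψ ∝ e^{−κ|x|} this yields −2κ = −2mλ/ℏ², so κ = mλ/ℏ² = 6.111.

κ = 6.11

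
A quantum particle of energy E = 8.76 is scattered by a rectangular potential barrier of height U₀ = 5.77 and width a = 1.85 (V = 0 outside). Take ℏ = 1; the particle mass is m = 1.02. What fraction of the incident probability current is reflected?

E > U₀: inside the barrier k₂ = √(2m(E − U₀))/ℏ = 2.470, k₂a = 4.569.
Matching at both interfaces gives T⁻¹ = 1 + U₀² sin²(k₂a) / [4E(E − U₀)] = 1.311, hence T = 0.763.
R = 1 − T = 0.237.

R = 0.237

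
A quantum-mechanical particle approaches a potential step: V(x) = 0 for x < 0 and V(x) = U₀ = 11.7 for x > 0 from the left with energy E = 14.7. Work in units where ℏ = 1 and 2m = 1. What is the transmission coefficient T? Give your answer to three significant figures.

The wavenumbers are k₁ = √(2mE)/ℏ = 3.834 on the left and k₂ = √(2m(E − U₀))/ℏ = 1.732 on the right.
Continuity of ψ and ψ′ at the step yields the reflection amplitude r = (k₁ − k₂)/(k₁ + k₂) = 0.3776; thus R = |r|² = 0.1426, T = 0.8574.

T = 0.857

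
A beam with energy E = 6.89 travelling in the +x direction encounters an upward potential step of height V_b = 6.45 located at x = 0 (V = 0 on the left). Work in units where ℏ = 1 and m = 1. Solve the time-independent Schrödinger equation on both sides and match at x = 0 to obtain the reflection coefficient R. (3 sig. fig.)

On each side the TISE gives plane waves with k = √(2m(E − V))/ℏ: k₁ = √(2·1·6.89) = 3.712, k₂ = √(2·1·0.44) = 0.9381.
Continuity of ψ and ψ′ at the step yields the reflection amplitude r = (k₁ − k₂)/(k₁ + k₂) = 0.5965; thus R = |r|² = 0.3559, T = 0.6441.

R = 0.356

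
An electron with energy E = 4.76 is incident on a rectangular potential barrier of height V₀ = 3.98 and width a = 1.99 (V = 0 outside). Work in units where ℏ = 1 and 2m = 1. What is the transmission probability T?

Above the barrier the interior wavenumber is k₂ = √(2m(E − V₀))/ℏ = 0.8832, giving phase k₂a = 1.758.
T = [1 + V₀² sin²(k₂a) / (4E(E − V₀))]⁻¹ = 1/2.030 = 0.493.

T = 0.493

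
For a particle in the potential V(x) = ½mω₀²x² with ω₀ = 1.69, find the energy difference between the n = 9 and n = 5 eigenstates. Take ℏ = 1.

E_n = ℏω₀(n + ½), so ΔE = (9 − 5) ℏω₀ = 4 × 1.69 = 6.760.

ΔE = 6.76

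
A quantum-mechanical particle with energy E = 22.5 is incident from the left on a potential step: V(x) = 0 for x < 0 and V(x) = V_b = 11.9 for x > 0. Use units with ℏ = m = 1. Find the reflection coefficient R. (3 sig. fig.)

The wavenumbers are k₁ = √(2mE)/ℏ = 6.708 on the left and k₂ = √(2m(E − V_b))/ℏ = 4.604 on the right.
Continuity of ψ and ψ′ at the step yields the reflection amplitude r = (k₁ − k₂)/(k₁ + k₂) = 0.1860; thus R = |r|² = 0.03459, T = 0.9654.

R = 0.0346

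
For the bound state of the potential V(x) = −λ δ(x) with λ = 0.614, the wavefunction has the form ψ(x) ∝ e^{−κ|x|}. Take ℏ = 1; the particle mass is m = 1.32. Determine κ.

Integrating the TISE across x = 0 gives the cusp condition ψ'(0⁺) − ψ'(0⁻) = −(2mλ/ℏ²)ψ(0).
With ψ ∝ e^{−κ|x|} this yields −2κ = −2mλ/ℏ², so κ = mλ/ℏ² = 0.8105.

κ = 0.810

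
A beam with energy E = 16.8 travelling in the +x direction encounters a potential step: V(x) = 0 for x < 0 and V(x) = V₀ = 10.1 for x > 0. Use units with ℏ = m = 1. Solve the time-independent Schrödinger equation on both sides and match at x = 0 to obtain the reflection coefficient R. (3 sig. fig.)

On each side the TISE gives plane waves with k = √(2m(E − V))/ℏ: k₁ = √(2·1·16.8) = 5.797, k₂ = √(2·1·6.7) = 3.661.
Matching ψ and ψ′ at x = 0 gives r = (k₁ − k₂)/(k₁ + k₂), so R = r² = 0.05101 and T = 1 − R = 0.9490.

R = 0.0510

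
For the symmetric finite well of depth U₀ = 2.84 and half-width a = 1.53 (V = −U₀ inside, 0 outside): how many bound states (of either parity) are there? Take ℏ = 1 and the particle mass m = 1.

Define the well-strength parameter z₀ = (a/ℏ)√(2mU₀) = 1.53 × √(2·1·2.84) = 3.646.
The even/odd transcendental equations gain one root per π/2 in z₀, giving N = 1 + ⌊2z₀/π⌋ = 1 + ⌊2.321⌋ = 3.

N = 3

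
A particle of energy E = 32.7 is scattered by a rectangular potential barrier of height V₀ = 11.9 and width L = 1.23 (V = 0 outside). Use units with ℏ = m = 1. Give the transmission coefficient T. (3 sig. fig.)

T = 0.951

Above the barrier the interior wavenumber is k₂ = √(2m(E − V₀))/ℏ = 6.450, giving phase k₂L = 7.933.
T = [1 + V₀² sin²(k₂L) / (4E(E − V₀))]⁻¹ = 1/1.052 = 0.951.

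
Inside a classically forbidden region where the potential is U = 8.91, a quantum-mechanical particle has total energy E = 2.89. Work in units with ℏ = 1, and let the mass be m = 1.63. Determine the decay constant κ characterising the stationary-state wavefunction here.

κ = 4.43

Since E < U the TISE in this region is ψ'' = κ²ψ with κ = √(2m(U − E))/ℏ.
κ = √(2 × 1.63 × 6.02) = 4.430.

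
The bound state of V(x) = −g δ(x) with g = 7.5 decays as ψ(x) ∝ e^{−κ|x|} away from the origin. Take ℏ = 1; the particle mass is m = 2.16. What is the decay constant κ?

Integrating the TISE across x = 0 gives the cusp condition ψ'(0⁺) − ψ'(0⁻) = −(2mg/ℏ²)ψ(0).
With ψ ∝ e^{−κ|x|} this yields −2κ = −2mg/ℏ², so κ = mg/ℏ² = 16.20.

κ = 16.2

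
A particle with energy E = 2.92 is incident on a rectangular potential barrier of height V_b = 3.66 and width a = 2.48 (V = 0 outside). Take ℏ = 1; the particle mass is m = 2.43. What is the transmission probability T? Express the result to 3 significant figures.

T = 0.000212

Since E < V_b the interior solution is evanescent with decay constant κ = √(2m(V_b − E))/ℏ = 1.896.
κa = 4.703, sinh(κa) = 55.14.
The exact tunnelling result is T⁻¹ = 1 + V_b² sinh²(κa) / [4E(V_b − E)] = 4713, so T = 0.000212.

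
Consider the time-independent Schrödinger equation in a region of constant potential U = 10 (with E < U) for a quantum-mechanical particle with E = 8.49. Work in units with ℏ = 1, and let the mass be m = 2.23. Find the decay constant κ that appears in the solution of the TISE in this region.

κ = 2.60

Since E < U the TISE in this region is ψ'' = κ²ψ with κ = √(2m(U − E))/ℏ.
κ = √(2 × 2.23 × 1.51) = 2.595.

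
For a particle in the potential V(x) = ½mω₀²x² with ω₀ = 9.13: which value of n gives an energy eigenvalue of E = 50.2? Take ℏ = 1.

E_n = ℏω₀(n + ½) ⇒ n = E/(ℏω₀) − ½ = 50.2/9.13 − 0.5 = 4.998 → n = 5.

n = 5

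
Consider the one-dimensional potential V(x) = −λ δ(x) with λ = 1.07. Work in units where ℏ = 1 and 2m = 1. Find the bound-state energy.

The bound state is ψ(x) = √κ e^{−κ|x|}. The derivative jump ψ'(0⁺) − ψ'(0⁻) = −(2mλ/ℏ²)ψ(0) fixes κ = mλ/ℏ² = 0.5350.
Then E = −ℏ²κ²/(2m) = −mλ²/(2ℏ²) = -0.2862.

E = -0.286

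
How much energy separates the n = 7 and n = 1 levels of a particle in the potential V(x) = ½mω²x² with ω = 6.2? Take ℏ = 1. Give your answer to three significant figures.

E_n = ℏω(n + ½), so ΔE = (7 − 1) ℏω = 6 × 6.2 = 37.20.

ΔE = 37.2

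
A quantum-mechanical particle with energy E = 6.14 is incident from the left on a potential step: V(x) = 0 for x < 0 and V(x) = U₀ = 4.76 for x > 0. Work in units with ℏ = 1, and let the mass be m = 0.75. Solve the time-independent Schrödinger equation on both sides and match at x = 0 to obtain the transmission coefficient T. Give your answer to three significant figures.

T = 0.873

The wavenumbers are k₁ = √(2mE)/ℏ = 3.035 on the left and k₂ = √(2m(E − U₀))/ℏ = 1.439 on the right.
Continuity of ψ and ψ′ at the step yields the reflection amplitude r = (k₁ − k₂)/(k₁ + k₂) = 0.3568; thus R = |r|² = 0.1273, T = 0.8727.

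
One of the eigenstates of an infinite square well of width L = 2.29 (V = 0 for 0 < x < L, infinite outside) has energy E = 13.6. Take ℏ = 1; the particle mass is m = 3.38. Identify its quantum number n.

n = 7

From E_n = n²π²ℏ²/(2mL²) invert to n = √(2mL²E)/(πℏ).
n = (2.29/π) × √(2 × 3.38 × 13.6) = 6.989 → n = 7.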